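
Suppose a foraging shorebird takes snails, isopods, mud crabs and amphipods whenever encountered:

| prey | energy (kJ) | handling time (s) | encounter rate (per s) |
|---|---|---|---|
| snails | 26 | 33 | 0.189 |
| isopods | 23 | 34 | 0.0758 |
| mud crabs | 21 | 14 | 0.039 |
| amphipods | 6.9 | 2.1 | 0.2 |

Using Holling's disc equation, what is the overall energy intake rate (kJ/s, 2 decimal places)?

Energy encountered per unit search time: 0.189×26 + 0.0758×23 + 0.039×21 + 0.2×6.9 = 8.856 kJ/s.
Handling time per unit search time: 0.189×33 + 0.0758×34 + 0.039×14 + 0.2×2.1 = 9.78.
Rate = 8.856/(1 + 9.78) = 0.8215 kJ/s.

0.82 kJ/s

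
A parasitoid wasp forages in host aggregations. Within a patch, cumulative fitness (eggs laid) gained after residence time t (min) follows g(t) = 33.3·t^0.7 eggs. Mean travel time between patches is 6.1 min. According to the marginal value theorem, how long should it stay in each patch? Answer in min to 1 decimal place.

14.2 min

By the marginal value theorem, leave when the instantaneous gain rate g'(t) equals the habitat-wide average g(t)/(T + t).
g'(t) = 0.7·33.3·t^-0.3. Setting 0.7·33.3·t^-0.3 = 33.3·t^0.7/(6.1+t) gives 0.7(6.1+t) = t, so 0.30·t = 0.7×6.1.
t* = 0.7×6.1/0.30 = 14.23 min.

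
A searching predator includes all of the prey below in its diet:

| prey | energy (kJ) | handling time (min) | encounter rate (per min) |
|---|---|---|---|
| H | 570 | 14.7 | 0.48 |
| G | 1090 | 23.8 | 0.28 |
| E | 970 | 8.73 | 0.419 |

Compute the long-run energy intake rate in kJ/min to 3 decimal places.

R = (0.48×570 + 0.28×1090 + 0.419×970) / (1 + 0.48×14.7 + 0.28×23.8 + 0.419×8.73) = 985.2/18.38 = 53.61 kJ/min.

53.610 kJ/min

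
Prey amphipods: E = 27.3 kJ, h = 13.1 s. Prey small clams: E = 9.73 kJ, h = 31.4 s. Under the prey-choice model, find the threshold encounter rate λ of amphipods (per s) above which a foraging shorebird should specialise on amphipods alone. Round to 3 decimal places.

0.013 per s

The zero-one rule: include small clams iff E₂/h₂ > λE₁/(1+λh₁). Equality gives the switch point.
λE₁h₂ = E₂ + λE₂h₁ ⇒ λ = E₂/(E₁h₂ − E₂h₁) = 9.73/(857.2 − 127.5) = 0.01333 per s.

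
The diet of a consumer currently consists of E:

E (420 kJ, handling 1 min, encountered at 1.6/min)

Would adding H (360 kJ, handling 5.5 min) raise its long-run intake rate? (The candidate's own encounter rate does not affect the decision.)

No

On E alone, R = ΣλE/(1+Σλh) = 672/2.6 = 258.5 kJ/min.
Profitability of H: 360/5.5 = 65.45 kJ/min.
Since 65.45 < R, time spent handling H is better spent searching.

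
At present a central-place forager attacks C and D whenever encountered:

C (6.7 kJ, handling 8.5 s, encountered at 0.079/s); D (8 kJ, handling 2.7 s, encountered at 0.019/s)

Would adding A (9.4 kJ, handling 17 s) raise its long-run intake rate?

Yes

Current rate: (0.079×6.7 + 0.019×8)/(1 + 0.079×8.5 + 0.019×2.7) = 0.3955 kJ/s.
Profitability of A: 9.4/17 = 0.5529 kJ/s.
Since 0.5529 > R, including A increases the long-run rate.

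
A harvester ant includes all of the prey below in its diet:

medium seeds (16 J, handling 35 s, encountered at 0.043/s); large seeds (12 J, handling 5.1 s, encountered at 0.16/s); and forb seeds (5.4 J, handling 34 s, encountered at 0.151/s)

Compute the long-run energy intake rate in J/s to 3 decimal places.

R = Σλ_iE_i / (1 + Σλ_ih_i)
Numerator: 0.043×16 + 0.16×12 + 0.151×5.4 = 3.423
Denominator: 1 + 0.043×35 + 0.16×5.1 + 0.151×34 = 8.455
R = 3.423/8.455 = 0.4049 J/s

0.405 J/s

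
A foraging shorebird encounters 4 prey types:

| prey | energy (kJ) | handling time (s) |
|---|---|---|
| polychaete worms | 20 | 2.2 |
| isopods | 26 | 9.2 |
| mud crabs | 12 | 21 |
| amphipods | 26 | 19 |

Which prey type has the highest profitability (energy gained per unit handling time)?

Profitability E/h (kJ/s): polychaete worms = 20/2.2 = 9.09, isopods = 26/9.2 = 2.83, mud crabs = 12/21 = 0.571, amphipods = 26/19 = 1.37.
Ranked: polychaete worms > isopods > amphipods > mud crabs.

polychaete worms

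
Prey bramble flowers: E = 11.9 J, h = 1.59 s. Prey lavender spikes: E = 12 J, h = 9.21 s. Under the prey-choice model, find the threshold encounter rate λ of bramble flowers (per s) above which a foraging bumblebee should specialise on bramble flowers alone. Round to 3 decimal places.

Drop lavender spikes once their profitability E₂/h₂ falls below the rate achievable on bramble flowers alone: E₂/h₂ = λE₁/(1 + λh₁).
Solve for λ: λE₁h₂ = E₂(1 + λh₁) → λ(E₁h₂ − E₂h₁) = E₂ → λ = E₂/(E₁h₂ − E₂h₁).
λ = 12/(11.9×9.21 − 12×1.59) = 12/90.52 = 0.1326 per s.

0.133 per s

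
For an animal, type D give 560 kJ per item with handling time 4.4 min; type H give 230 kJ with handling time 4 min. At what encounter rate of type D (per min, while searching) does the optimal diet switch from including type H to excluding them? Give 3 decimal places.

0.187 per min

At the threshold, the rate on type D alone equals the profitability of type H: λ·560/(1 + λ·4.4) = 230/4 = 57.5.
Rearranging, λ(560 − 57.5×4.4) = 57.5, so λ = 57.5/307 = 0.1873 per min.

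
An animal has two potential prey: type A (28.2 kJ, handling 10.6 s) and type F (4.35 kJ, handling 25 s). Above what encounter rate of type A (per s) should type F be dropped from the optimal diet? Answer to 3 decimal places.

0.007 per s

The zero-one rule: include type F iff E₂/h₂ > λE₁/(1+λh₁). Equality gives the switch point.
λE₁h₂ = E₂ + λE₂h₁ ⇒ λ = E₂/(E₁h₂ − E₂h₁) = 4.35/(705 − 46.11) = 0.006602 per s.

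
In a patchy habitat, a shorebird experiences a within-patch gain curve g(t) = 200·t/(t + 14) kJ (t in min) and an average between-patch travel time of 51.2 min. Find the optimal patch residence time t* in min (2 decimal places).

26.77 min

By the marginal value theorem, leave when the instantaneous gain rate g'(t) equals the habitat-wide average g(t)/(T + t).
g'(t) = 200·14/(t + 14)². Setting 200·14/(t+14)² = 200t/[(t+14)(51.2+t)] gives 14(51.2+t) = t(t+14), so t² = 14×51.2 = 716.8.
t* = √716.8 = 26.77 min.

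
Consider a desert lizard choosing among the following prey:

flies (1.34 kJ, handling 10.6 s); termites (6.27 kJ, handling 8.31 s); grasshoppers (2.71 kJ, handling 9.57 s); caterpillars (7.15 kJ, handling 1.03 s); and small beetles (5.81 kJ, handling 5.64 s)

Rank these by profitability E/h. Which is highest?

In descending order of E/h:
caterpillars: 7.15/1.03 = 6.94 kJ/s
small beetles: 5.81/5.64 = 1.03 kJ/s
termites: 6.27/8.31 = 0.755 kJ/s
grasshoppers: 2.71/9.57 = 0.283 kJ/s
flies: 1.34/10.6 = 0.126 kJ/s

caterpillars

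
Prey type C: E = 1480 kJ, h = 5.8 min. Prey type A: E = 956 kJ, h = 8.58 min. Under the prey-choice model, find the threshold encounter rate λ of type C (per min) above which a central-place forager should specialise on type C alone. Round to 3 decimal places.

0.134 per min

At the threshold, the rate on type C alone equals the profitability of type A: λ·1480/(1 + λ·5.8) = 956/8.58 = 111.4.
Rearranging, λ(1480 − 111.4×5.8) = 111.4, so λ = 111.4/833.8 = 0.1336 per min.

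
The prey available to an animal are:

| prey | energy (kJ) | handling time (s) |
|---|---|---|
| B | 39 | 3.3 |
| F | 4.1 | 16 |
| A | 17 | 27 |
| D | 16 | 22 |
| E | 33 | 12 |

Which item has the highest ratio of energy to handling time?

B

Profitability E/h (kJ/s): B = 39/3.3 = 11.8, F = 4.1/16 = 0.256, A = 17/27 = 0.63, D = 16/22 = 0.727, E = 33/12 = 2.75.
Ranked: B > E > D > A > F.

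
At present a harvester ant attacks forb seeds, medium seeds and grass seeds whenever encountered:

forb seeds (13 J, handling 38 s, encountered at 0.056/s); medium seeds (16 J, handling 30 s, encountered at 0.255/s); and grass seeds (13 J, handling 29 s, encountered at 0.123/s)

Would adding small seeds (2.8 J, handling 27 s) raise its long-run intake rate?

Intake rate on the current diet: R = (0.056×13 + 0.255×16 + 0.123×13) / (1 + 0.056×38 + 0.255×30 + 0.123×29) = 6.407/14.35 = 0.4466 J/s.
Profitability of small seeds: 2.8/27 = 0.1037 J/s.
Since 0.1037 < R, time spent handling small seeds is better spent searching.

No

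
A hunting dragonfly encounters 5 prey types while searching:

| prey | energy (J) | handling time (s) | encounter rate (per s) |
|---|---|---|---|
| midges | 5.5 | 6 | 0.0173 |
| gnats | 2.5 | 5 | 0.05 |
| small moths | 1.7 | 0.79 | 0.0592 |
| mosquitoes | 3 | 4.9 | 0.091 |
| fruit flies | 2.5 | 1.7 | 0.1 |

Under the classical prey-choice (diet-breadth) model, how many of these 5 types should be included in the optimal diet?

Rank by E/h (J/s): small moths 2.15, fruit flies 1.47, midges 0.917, mosquitoes 0.612, gnats 0.5. Include each in turn until the next type's E/h falls below the running intake rate.
Rate on top 1: 0.09614. fruit flies: 1.47 > 0.09614 → include.
Rate on top 2: 0.2882. midges: 0.917 > 0.2882 → include.
Rate on top 3: 0.3376. mosquitoes: 0.612 > 0.3376 → include.
Rate on top 4: 0.4069. gnats: 0.5 > 0.4069 → include.
Optimal diet: small moths, fruit flies, midges, mosquitoes, gnats — 5 of 5 types.

5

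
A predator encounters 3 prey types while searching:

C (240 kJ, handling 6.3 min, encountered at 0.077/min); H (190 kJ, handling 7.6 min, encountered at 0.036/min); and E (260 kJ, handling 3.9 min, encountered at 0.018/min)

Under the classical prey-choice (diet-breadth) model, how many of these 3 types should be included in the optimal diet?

3

Profitabilities (E/h, kJ/min): E 66.7, C 38.1, H 25. Add prey in this order while the next type's profitability exceeds the intake rate on those already taken.
Rate on top 1: 4.373. C: 38.1 > 4.373 → include.
Rate on top 2: 14.89. H: 25 > 14.89 → include.
Optimal diet: E, C, H — 3 of 3 types.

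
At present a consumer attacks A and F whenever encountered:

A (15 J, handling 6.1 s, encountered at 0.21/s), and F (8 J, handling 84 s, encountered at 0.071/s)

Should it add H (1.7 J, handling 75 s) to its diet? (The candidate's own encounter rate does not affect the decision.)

On A and F alone, R = ΣλE/(1+Σλh) = 3.718/8.245 = 0.4509 J/s.
Profitability of H: 1.7/75 = 0.02267 J/s.
Since 0.02267 < R, time spent handling H is better spent searching.

No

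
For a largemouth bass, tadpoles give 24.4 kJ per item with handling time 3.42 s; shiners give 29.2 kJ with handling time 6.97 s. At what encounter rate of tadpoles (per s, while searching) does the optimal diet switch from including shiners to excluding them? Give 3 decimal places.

Drop shiners once their profitability E₂/h₂ falls below the rate achievable on tadpoles alone: E₂/h₂ = λE₁/(1 + λh₁).
Solve for λ: λE₁h₂ = E₂(1 + λh₁) → λ(E₁h₂ − E₂h₁) = E₂ → λ = E₂/(E₁h₂ − E₂h₁).
λ = 29.2/(24.4×6.97 − 29.2×3.42) = 29.2/70.2 = 0.4159 per s.

0.416 per s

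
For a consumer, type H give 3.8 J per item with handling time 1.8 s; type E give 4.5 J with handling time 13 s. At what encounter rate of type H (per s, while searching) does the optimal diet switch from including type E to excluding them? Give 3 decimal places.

0.109 per s

Drop type E once their profitability E₂/h₂ falls below the rate achievable on type H alone: E₂/h₂ = λE₁/(1 + λh₁).
Solve for λ: λE₁h₂ = E₂(1 + λh₁) → λ(E₁h₂ − E₂h₁) = E₂ → λ = E₂/(E₁h₂ − E₂h₁).
λ = 4.5/(3.8×13 − 4.5×1.8) = 4.5/41.3 = 0.109 per s.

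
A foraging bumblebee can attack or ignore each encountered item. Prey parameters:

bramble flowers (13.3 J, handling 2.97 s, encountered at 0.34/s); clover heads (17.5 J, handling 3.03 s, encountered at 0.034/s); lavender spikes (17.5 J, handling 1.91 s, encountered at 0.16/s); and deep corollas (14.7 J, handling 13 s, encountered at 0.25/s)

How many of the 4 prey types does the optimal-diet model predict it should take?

3

Rank by E/h (J/s): lavender spikes 9.16, clover heads 5.78, bramble flowers 4.48, deep corollas 1.13. Include each in turn until the next type's E/h falls below the running intake rate.
Rate on top 1: 2.145. clover heads: 5.78 > 2.145 → include.
Rate on top 2: 2.41. bramble flowers: 4.48 > 2.41 → include.
Rate on top 3: 3.274. deep corollas: 1.13 < 3.274 → exclude; stop.
Optimal diet: lavender spikes, clover heads, bramble flowers — 3 of 4 types.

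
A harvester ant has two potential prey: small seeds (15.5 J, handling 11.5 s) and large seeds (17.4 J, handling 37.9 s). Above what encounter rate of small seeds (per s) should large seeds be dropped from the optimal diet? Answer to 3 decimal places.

0.045 per s

Drop large seeds once their profitability E₂/h₂ falls below the rate achievable on small seeds alone: E₂/h₂ = λE₁/(1 + λh₁).
Solve for λ: λE₁h₂ = E₂(1 + λh₁) → λ(E₁h₂ − E₂h₁) = E₂ → λ = E₂/(E₁h₂ − E₂h₁).
λ = 17.4/(15.5×37.9 − 17.4×11.5) = 17.4/387.3 = 0.04492 per s.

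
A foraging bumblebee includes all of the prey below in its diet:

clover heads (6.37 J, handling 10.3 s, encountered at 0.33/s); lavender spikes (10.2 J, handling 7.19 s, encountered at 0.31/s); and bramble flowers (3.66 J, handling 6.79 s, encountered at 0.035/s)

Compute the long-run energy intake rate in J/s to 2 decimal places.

R = Σλ_iE_i / (1 + Σλ_ih_i)
Numerator: 0.33×6.37 + 0.31×10.2 + 0.035×3.66 = 5.392
Denominator: 1 + 0.33×10.3 + 0.31×7.19 + 0.035×6.79 = 6.866
R = 5.392/6.866 = 0.7854 J/s

0.79 J/s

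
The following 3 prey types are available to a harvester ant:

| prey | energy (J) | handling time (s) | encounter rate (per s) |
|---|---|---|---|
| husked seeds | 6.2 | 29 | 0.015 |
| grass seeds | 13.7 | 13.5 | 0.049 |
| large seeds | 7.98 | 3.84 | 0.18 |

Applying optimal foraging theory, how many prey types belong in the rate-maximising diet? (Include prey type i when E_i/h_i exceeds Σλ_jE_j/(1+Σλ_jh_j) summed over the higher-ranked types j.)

2

Rank by E/h (J/s): large seeds 2.08, grass seeds 1.01, husked seeds 0.214. Include each in turn until the next type's E/h falls below the running intake rate.
Rate on top 1: 0.8493. grass seeds: 1.01 > 0.8493 → include.
Rate on top 2: 0.8959. husked seeds: 0.214 < 0.8959 → exclude; stop.
Optimal diet: large seeds, grass seeds — 2 of 3 types.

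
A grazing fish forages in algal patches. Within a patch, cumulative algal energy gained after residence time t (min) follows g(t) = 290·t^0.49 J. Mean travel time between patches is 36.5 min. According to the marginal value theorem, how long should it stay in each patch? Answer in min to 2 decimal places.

Optimal t* satisfies g'(t*) = g(t*)/(T + t*).
g'(t) = 0.49·290·t^-0.51. Setting 0.49·290·t^-0.51 = 290·t^0.49/(36.5+t) gives 0.49(36.5+t) = t, so 0.51·t = 0.49×36.5.
t* = 0.49×36.5/0.51 = 35.07 min.

35.07 min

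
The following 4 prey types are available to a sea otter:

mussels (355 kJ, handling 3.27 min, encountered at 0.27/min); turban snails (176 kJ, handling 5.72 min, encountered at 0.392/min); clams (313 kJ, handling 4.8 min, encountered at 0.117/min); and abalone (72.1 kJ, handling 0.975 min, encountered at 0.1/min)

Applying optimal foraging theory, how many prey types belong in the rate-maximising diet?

3

E/h in descending order: mussels 109, abalone 73.9, clams 65.2, turban snails 30.8 kJ/min. The optimal diet is the largest prefix of this list for which every included type satisfies E_i/h_i > R on the types above it.
Rate on top 1: 50.91. abalone: 73.9 > 50.91 → include.
Rate on top 2: 52.04. clams: 65.2 > 52.04 → include.
Rate on top 3: 54.95. turban snails: 30.8 < 54.95 → exclude; stop.
Optimal diet: mussels, abalone, clams — 3 of 4 types.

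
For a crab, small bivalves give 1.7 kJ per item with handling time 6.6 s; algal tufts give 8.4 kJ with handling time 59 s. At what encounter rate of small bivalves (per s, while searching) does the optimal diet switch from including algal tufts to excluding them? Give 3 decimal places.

At the threshold, the rate on small bivalves alone equals the profitability of algal tufts: λ·1.7/(1 + λ·6.6) = 8.4/59 = 0.1424.
Rearranging, λ(1.7 − 0.1424×6.6) = 0.1424, so λ = 0.1424/0.7603 = 0.1872 per s.

0.187 per s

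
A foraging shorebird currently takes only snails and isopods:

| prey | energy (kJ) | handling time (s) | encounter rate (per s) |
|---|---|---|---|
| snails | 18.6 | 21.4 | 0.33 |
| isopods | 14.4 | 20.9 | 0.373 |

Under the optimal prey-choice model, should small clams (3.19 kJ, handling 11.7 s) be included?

No

On snails and isopods alone, R = ΣλE/(1+Σλh) = 11.51/15.86 = 0.7258 kJ/s.
small clams: E/h = 3.19/11.7 = 0.2726 kJ/s.
0.2726 < 0.7258, so adding small clams would lower the average — exclude it.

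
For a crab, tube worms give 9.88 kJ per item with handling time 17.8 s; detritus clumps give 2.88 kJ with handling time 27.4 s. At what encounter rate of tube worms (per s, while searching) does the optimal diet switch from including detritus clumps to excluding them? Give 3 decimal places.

0.013 per s

At the threshold, the rate on tube worms alone equals the profitability of detritus clumps: λ·9.88/(1 + λ·17.8) = 2.88/27.4 = 0.1051.
Rearranging, λ(9.88 − 0.1051×17.8) = 0.1051, so λ = 0.1051/8.009 = 0.01312 per s.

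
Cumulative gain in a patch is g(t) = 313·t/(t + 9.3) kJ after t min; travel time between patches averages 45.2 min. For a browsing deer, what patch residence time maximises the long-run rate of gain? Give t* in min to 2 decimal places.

Optimal t* satisfies g'(t*) = g(t*)/(T + t*).
g'(t) = 313·9.3/(t + 9.3)². Setting 313·9.3/(t+9.3)² = 313t/[(t+9.3)(45.2+t)] gives 9.3(45.2+t) = t(t+9.3), so t² = 9.3×45.2 = 420.4.
t* = √420.4 = 20.5 min.

20.50 min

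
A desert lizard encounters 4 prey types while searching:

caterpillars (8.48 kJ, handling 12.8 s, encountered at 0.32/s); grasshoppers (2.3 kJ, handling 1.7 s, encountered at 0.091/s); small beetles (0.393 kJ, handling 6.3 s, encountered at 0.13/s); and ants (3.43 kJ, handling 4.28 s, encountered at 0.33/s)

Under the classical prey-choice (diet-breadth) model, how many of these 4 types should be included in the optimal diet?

3

Rank by E/h (kJ/s): grasshoppers 1.35, ants 0.801, caterpillars 0.662, small beetles 0.0624. Include each in turn until the next type's E/h falls below the running intake rate.
Rate on top 1: 0.1813. ants: 0.801 > 0.1813 → include.
Rate on top 2: 0.5225. caterpillars: 0.662 > 0.5225 → include.
Rate on top 3: 0.6085. small beetles: 0.0624 < 0.6085 → exclude; stop.
Optimal diet: grasshoppers, ants, caterpillars — 3 of 4 types.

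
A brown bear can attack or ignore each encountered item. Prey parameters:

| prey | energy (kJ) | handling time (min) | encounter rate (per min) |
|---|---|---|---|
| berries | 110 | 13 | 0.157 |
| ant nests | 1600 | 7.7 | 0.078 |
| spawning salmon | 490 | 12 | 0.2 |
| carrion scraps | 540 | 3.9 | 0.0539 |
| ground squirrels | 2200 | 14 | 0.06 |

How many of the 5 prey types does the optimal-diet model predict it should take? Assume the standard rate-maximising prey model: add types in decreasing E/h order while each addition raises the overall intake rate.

Rank by E/h (kJ/min): ant nests 208, ground squirrels 157, carrion scraps 138, spawning salmon 40.8, berries 8.46. Include each in turn until the next type's E/h falls below the running intake rate.
Rate on top 1: 77.97. ground squirrels: 157 > 77.97 → include.
Rate on top 2: 105.2. carrion scraps: 138 > 105.2 → include.
Rate on top 3: 107.9. spawning salmon: 40.8 < 107.9 → exclude; stop.
Optimal diet: ant nests, ground squirrels, carrion scraps — 3 of 5 types.

3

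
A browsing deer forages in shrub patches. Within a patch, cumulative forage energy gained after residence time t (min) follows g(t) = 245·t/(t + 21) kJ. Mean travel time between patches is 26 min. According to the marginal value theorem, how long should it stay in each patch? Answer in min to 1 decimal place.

23.4 min

By the marginal value theorem, leave when the instantaneous gain rate g'(t) equals the habitat-wide average g(t)/(T + t).
g'(t) = 245·21/(t + 21)². Setting 245·21/(t+21)² = 245t/[(t+21)(26+t)] gives 21(26+t) = t(t+21), so t² = 21×26 = 546.
t* = √546 = 23.37 min.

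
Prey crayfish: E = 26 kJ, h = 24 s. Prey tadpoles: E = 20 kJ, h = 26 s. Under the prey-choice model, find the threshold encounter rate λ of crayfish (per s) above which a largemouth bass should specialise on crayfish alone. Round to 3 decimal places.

0.102 per s

At the threshold, the rate on crayfish alone equals the profitability of tadpoles: λ·26/(1 + λ·24) = 20/26 = 0.7692.
Rearranging, λ(26 − 0.7692×24) = 0.7692, so λ = 0.7692/7.538 = 0.102 per s.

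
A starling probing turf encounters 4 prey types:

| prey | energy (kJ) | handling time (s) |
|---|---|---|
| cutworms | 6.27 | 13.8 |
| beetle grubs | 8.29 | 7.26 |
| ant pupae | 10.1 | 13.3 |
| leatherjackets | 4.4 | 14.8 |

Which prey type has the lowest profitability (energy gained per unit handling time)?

Profitability E/h (kJ/s): cutworms = 6.27/13.8 = 0.454, beetle grubs = 8.29/7.26 = 1.14, ant pupae = 10.1/13.3 = 0.759, leatherjackets = 4.4/14.8 = 0.297.
Ranked: beetle grubs > ant pupae > cutworms > leatherjackets.

leatherjackets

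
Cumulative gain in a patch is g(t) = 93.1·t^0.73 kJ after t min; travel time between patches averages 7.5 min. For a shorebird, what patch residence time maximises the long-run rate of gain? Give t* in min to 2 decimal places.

Maximise g(t)/(T+t): set derivative to zero → g'(t)(T+t) = g(t).
g'(t) = 0.73·93.1·t^-0.27. Setting 0.73·93.1·t^-0.27 = 93.1·t^0.73/(7.5+t) gives 0.73(7.5+t) = t, so 0.27·t = 0.73×7.5.
t* = 0.73×7.5/0.27 = 20.28 min.

20.28 min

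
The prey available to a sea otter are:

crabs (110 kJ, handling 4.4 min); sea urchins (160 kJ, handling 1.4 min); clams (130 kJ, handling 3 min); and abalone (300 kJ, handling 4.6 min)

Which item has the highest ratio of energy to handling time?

Profitability E/h (kJ/min): crabs = 110/4.4 = 25, sea urchins = 160/1.4 = 114, clams = 130/3 = 43.3, abalone = 300/4.6 = 65.2.
Ranked: sea urchins > abalone > clams > crabs.

sea urchins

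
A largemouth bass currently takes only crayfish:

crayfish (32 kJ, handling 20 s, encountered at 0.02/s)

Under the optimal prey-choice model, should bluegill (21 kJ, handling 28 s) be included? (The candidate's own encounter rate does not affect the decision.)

Yes

On crayfish alone, R = ΣλE/(1+Σλh) = 0.64/1.4 = 0.4571 kJ/s.
bluegill: E/h = 21/28 = 0.75 kJ/s.
0.75 > 0.4571, so adding bluegill raises the average — include it.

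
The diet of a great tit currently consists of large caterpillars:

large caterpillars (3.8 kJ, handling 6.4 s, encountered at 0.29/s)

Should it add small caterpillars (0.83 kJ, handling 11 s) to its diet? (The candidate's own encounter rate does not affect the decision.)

Current rate: (0.29×3.8)/(1 + 0.29×6.4) = 0.3859 kJ/s.
Profitability of small caterpillars: 0.83/11 = 0.07545 kJ/s.
Since 0.07545 < R, time spent handling small caterpillars is better spent searching.

No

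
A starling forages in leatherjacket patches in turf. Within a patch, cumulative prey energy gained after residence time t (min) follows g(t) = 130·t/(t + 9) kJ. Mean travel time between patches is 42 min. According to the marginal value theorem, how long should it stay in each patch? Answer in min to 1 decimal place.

Optimal t* satisfies g'(t*) = g(t*)/(T + t*).
g'(t) = 130·9/(t + 9)². Setting 130·9/(t+9)² = 130t/[(t+9)(42+t)] gives 9(42+t) = t(t+9), so t² = 9×42 = 378.
t* = √378 = 19.44 min.

19.4 min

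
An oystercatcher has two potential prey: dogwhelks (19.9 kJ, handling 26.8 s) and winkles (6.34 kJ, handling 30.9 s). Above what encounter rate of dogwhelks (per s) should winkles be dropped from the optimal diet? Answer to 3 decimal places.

0.014 per s

Drop winkles once their profitability E₂/h₂ falls below the rate achievable on dogwhelks alone: E₂/h₂ = λE₁/(1 + λh₁).
Solve for λ: λE₁h₂ = E₂(1 + λh₁) → λ(E₁h₂ − E₂h₁) = E₂ → λ = E₂/(E₁h₂ − E₂h₁).
λ = 6.34/(19.9×30.9 − 6.34×26.8) = 6.34/445 = 0.01425 per s.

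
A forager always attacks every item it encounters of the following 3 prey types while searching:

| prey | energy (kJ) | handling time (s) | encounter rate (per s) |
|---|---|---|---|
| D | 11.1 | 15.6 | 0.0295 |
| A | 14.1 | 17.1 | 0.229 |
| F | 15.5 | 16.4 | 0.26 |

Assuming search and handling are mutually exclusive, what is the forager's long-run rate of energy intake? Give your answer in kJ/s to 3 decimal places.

Energy encountered per unit search time: 0.0295×11.1 + 0.229×14.1 + 0.26×15.5 = 7.586 kJ/s.
Handling time per unit search time: 0.0295×15.6 + 0.229×17.1 + 0.26×16.4 = 8.64.
Rate = 7.586/(1 + 8.64) = 0.787 kJ/s.

0.787 kJ/s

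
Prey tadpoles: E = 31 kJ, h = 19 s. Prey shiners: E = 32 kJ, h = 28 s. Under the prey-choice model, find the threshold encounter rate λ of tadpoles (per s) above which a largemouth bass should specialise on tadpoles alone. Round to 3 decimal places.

0.123 per s

The zero-one rule: include shiners iff E₂/h₂ > λE₁/(1+λh₁). Equality gives the switch point.
λE₁h₂ = E₂ + λE₂h₁ ⇒ λ = E₂/(E₁h₂ − E₂h₁) = 32/(868 − 608) = 0.1231 per s.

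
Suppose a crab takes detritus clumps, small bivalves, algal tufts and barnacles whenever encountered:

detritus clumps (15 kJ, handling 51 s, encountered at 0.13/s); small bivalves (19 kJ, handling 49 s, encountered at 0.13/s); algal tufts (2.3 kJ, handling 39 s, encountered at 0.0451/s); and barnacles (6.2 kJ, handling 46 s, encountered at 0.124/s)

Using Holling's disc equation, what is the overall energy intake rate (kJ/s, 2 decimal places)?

0.25 kJ/s

Energy encountered per unit search time: 0.13×15 + 0.13×19 + 0.0451×2.3 + 0.124×6.2 = 5.293 kJ/s.
Handling time per unit search time: 0.13×51 + 0.13×49 + 0.0451×39 + 0.124×46 = 20.46.
Rate = 5.293/(1 + 20.46) = 0.2466 kJ/s.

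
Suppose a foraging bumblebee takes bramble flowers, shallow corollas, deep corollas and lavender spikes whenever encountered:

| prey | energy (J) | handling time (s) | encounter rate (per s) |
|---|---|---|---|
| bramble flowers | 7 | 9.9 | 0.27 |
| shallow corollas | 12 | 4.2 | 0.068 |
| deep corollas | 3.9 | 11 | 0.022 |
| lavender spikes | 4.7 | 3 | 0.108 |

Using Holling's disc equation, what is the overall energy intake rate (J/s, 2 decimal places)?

R = Σλ_iE_i / (1 + Σλ_ih_i)
Numerator: 0.27×7 + 0.068×12 + 0.022×3.9 + 0.108×4.7 = 3.299
Denominator: 1 + 0.27×9.9 + 0.068×4.2 + 0.022×11 + 0.108×3 = 4.525
R = 3.299/4.525 = 0.7292 J/s

0.73 J/s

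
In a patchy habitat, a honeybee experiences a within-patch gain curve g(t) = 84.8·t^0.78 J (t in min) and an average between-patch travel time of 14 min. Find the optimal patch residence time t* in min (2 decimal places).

49.64 min

By the marginal value theorem, leave when the instantaneous gain rate g'(t) equals the habitat-wide average g(t)/(T + t).
g'(t) = 0.78·84.8·t^-0.22. Setting 0.78·84.8·t^-0.22 = 84.8·t^0.78/(14+t) gives 0.78(14+t) = t, so 0.22·t = 0.78×14.
t* = 0.78×14/0.22 = 49.64 min.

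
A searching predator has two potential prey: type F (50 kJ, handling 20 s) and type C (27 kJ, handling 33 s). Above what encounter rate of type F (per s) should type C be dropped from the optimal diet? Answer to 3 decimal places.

0.024 per s

At the threshold, the rate on type F alone equals the profitability of type C: λ·50/(1 + λ·20) = 27/33 = 0.8182.
Rearranging, λ(50 − 0.8182×20) = 0.8182, so λ = 0.8182/33.64 = 0.02432 per s.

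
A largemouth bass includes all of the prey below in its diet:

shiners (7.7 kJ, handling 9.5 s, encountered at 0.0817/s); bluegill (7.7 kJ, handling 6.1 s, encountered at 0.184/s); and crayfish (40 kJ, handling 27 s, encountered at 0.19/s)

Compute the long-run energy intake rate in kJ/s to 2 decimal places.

Energy encountered per unit search time: 0.0817×7.7 + 0.184×7.7 + 0.19×40 = 9.646 kJ/s.
Handling time per unit search time: 0.0817×9.5 + 0.184×6.1 + 0.19×27 = 7.029.
Rate = 9.646/(1 + 7.029) = 1.201 kJ/s.

1.20 kJ/s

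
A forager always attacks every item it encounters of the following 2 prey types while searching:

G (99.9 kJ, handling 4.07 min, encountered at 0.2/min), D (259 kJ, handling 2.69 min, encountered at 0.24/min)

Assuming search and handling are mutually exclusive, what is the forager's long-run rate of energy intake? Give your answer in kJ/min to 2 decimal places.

33.40 kJ/min

R = Σλ_iE_i / (1 + Σλ_ih_i)
Numerator: 0.2×99.9 + 0.24×259 = 82.14
Denominator: 1 + 0.2×4.07 + 0.24×2.69 = 2.46
R = 82.14/2.46 = 33.4 kJ/min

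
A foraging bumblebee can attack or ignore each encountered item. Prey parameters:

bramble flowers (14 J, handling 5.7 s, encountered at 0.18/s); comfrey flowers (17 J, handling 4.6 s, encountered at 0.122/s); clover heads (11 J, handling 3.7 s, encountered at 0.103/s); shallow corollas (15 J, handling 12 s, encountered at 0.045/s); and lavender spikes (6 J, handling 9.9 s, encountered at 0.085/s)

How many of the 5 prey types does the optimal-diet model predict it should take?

Profitabilities (E/h, J/s): comfrey flowers 3.7, clover heads 2.97, bramble flowers 2.46, shallow corollas 1.25, lavender spikes 0.606. Add prey in this order while the next type's profitability exceeds the intake rate on those already taken.
Rate on top 1: 1.328. clover heads: 2.97 > 1.328 → include.
Rate on top 2: 1.651. bramble flowers: 2.46 > 1.651 → include.
Rate on top 3: 1.929. shallow corollas: 1.25 < 1.929 → exclude; stop.
Optimal diet: comfrey flowers, clover heads, bramble flowers — 3 of 5 types.

3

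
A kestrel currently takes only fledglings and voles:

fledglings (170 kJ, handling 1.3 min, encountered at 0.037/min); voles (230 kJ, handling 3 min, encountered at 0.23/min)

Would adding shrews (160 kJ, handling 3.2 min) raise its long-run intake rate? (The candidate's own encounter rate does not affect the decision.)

Current rate: (0.037×170 + 0.23×230)/(1 + 0.037×1.3 + 0.23×3) = 34.05 kJ/min.
shrews: E/h = 160/3.2 = 50 kJ/min.
50 > 34.05, so adding shrews raises the average — include it.

Yes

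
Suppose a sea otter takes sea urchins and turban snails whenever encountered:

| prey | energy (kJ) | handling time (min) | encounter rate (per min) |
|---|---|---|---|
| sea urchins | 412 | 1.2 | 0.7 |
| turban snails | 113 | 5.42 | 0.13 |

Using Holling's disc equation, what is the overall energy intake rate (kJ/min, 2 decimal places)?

R = Σλ_iE_i / (1 + Σλ_ih_i)
Numerator: 0.7×412 + 0.13×113 = 303.1
Denominator: 1 + 0.7×1.2 + 0.13×5.42 = 2.545
R = 303.1/2.545 = 119.1 kJ/min

119.11 kJ/min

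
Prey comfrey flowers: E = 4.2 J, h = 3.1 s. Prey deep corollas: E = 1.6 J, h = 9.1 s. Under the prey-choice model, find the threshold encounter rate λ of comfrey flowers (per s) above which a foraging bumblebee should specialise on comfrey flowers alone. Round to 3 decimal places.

At the threshold, the rate on comfrey flowers alone equals the profitability of deep corollas: λ·4.2/(1 + λ·3.1) = 1.6/9.1 = 0.1758.
Rearranging, λ(4.2 − 0.1758×3.1) = 0.1758, so λ = 0.1758/3.655 = 0.04811 per s.

0.048 per s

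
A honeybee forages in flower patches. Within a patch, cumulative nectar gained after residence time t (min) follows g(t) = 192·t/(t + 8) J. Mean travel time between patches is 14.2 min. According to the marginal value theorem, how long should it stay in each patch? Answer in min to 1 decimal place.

10.7 min

Maximise g(t)/(T+t): set derivative to zero → g'(t)(T+t) = g(t).
g'(t) = 192·8/(t + 8)². Setting 192·8/(t+8)² = 192t/[(t+8)(14.2+t)] gives 8(14.2+t) = t(t+8), so t² = 8×14.2 = 113.6.
t* = √113.6 = 10.66 min.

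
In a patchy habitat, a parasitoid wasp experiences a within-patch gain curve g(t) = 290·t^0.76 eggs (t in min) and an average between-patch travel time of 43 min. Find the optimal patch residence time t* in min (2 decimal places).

136.17 min

Maximise g(t)/(T+t): set derivative to zero → g'(t)(T+t) = g(t).
g'(t) = 0.76·290·t^-0.24. Setting 0.76·290·t^-0.24 = 290·t^0.76/(43+t) gives 0.76(43+t) = t, so 0.24·t = 0.76×43.
t* = 0.76×43/0.24 = 136.2 min.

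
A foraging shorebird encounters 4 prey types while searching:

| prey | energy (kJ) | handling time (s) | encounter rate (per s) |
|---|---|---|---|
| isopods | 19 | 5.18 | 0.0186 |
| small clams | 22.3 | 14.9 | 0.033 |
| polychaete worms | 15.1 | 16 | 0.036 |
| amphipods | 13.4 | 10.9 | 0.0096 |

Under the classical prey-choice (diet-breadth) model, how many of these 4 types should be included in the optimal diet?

4

E/h in descending order: isopods 3.67, small clams 1.5, amphipods 1.23, polychaete worms 0.944 kJ/s. The optimal diet is the largest prefix of this list for which every included type satisfies E_i/h_i > R on the types above it.
Rate on top 1: 0.3223. small clams: 1.5 > 0.3223 → include.
Rate on top 2: 0.6859. amphipods: 1.23 > 0.6859 → include.
Rate on top 3: 0.7195. polychaete worms: 0.944 > 0.7195 → include.
Optimal diet: isopods, small clams, amphipods, polychaete worms — 4 of 4 types.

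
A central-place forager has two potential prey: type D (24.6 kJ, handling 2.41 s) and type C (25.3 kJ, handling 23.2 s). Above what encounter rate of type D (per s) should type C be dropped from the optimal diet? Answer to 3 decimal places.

Drop type C once their profitability E₂/h₂ falls below the rate achievable on type D alone: E₂/h₂ = λE₁/(1 + λh₁).
Solve for λ: λE₁h₂ = E₂(1 + λh₁) → λ(E₁h₂ − E₂h₁) = E₂ → λ = E₂/(E₁h₂ − E₂h₁).
λ = 25.3/(24.6×23.2 − 25.3×2.41) = 25.3/509.7 = 0.04963 per s.

0.050 per s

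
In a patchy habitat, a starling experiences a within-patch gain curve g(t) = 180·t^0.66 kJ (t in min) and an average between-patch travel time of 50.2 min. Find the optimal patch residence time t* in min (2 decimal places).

97.45 min

By the marginal value theorem, leave when the instantaneous gain rate g'(t) equals the habitat-wide average g(t)/(T + t).
g'(t) = 0.66·180·t^-0.34. Setting 0.66·180·t^-0.34 = 180·t^0.66/(50.2+t) gives 0.66(50.2+t) = t, so 0.34·t = 0.66×50.2.
t* = 0.66×50.2/0.34 = 97.45 min.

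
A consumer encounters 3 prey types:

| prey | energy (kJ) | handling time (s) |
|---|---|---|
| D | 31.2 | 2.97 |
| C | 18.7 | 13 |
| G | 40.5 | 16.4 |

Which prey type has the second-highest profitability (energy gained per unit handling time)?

Profitability E/h (kJ/s): D = 31.2/2.97 = 10.5, C = 18.7/13 = 1.44, G = 40.5/16.4 = 2.47.
Ranked: D > G > C.

G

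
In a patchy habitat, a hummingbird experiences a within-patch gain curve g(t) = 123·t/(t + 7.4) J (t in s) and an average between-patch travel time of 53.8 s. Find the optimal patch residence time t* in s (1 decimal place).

Maximise g(t)/(T+t): set derivative to zero → g'(t)(T+t) = g(t).
g'(t) = 123·7.4/(t + 7.4)². Setting 123·7.4/(t+7.4)² = 123t/[(t+7.4)(53.8+t)] gives 7.4(53.8+t) = t(t+7.4), so t² = 7.4×53.8 = 398.1.
t* = √398.1 = 19.95 s.

20.0 s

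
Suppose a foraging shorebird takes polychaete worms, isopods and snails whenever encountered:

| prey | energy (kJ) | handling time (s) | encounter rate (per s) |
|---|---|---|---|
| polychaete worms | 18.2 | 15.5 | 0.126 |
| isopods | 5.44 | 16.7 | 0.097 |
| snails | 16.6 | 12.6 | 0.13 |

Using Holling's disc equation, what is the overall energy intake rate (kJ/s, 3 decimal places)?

0.802 kJ/s

Energy encountered per unit search time: 0.126×18.2 + 0.097×5.44 + 0.13×16.6 = 4.979 kJ/s.
Handling time per unit search time: 0.126×15.5 + 0.097×16.7 + 0.13×12.6 = 5.211.
Rate = 4.979/(1 + 5.211) = 0.8016 kJ/s.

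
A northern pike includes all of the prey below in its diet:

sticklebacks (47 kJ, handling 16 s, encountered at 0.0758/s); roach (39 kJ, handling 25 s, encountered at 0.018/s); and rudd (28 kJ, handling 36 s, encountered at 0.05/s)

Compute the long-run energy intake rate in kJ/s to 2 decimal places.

R = Σλ_iE_i / (1 + Σλ_ih_i)
Numerator: 0.0758×47 + 0.018×39 + 0.05×28 = 5.665
Denominator: 1 + 0.0758×16 + 0.018×25 + 0.05×36 = 4.463
R = 5.665/4.463 = 1.269 kJ/s

1.27 kJ/s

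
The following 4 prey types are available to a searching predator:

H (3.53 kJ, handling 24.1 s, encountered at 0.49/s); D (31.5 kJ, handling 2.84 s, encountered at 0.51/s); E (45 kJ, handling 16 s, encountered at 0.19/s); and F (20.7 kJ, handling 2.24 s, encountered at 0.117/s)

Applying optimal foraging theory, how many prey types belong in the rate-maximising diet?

E/h in descending order: D 11.1, F 9.24, E 2.81, H 0.146 kJ/s. The optimal diet is the largest prefix of this list for which every included type satisfies E_i/h_i > R on the types above it.
Rate on top 1: 6.561. F: 9.24 > 6.561 → include.
Rate on top 2: 6.821. E: 2.81 < 6.821 → exclude; stop.
Optimal diet: D, F — 2 of 4 types.

2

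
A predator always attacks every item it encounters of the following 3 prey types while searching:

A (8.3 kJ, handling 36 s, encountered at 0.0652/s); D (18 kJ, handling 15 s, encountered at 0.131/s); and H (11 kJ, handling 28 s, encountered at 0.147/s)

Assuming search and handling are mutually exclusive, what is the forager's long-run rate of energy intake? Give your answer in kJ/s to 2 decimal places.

Energy encountered per unit search time: 0.0652×8.3 + 0.131×18 + 0.147×11 = 4.516 kJ/s.
Handling time per unit search time: 0.0652×36 + 0.131×15 + 0.147×28 = 8.428.
Rate = 4.516/(1 + 8.428) = 0.479 kJ/s.

0.48 kJ/s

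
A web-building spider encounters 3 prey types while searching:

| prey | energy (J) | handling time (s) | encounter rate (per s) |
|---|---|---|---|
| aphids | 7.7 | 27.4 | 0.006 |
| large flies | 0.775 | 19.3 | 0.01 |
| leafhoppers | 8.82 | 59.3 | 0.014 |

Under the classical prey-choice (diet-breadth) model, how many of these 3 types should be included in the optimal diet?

E/h in descending order: aphids 0.281, leafhoppers 0.149, large flies 0.0402 J/s. The optimal diet is the largest prefix of this list for which every included type satisfies E_i/h_i > R on the types above it.
Rate on top 1: 0.03968. leafhoppers: 0.149 > 0.03968 → include.
Rate on top 2: 0.08507. large flies: 0.0402 < 0.08507 → exclude; stop.
Optimal diet: aphids, leafhoppers — 2 of 3 types.

2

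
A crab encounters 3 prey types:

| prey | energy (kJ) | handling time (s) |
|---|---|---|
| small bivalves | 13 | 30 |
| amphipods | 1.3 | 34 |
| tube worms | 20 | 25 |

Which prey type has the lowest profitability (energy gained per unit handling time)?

amphipods

In descending order of E/h:
tube worms: 20/25 = 0.8 kJ/s
small bivalves: 13/30 = 0.433 kJ/s
amphipods: 1.3/34 = 0.0382 kJ/s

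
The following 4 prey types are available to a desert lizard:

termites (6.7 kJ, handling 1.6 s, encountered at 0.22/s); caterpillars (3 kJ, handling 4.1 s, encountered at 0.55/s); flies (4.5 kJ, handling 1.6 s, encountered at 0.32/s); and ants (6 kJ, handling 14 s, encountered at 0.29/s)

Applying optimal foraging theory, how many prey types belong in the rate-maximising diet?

2

E/h in descending order: termites 4.19, flies 2.81, caterpillars 0.732, ants 0.429 kJ/s. The optimal diet is the largest prefix of this list for which every included type satisfies E_i/h_i > R on the types above it.
Rate on top 1: 1.09. flies: 2.81 > 1.09 → include.
Rate on top 2: 1.563. caterpillars: 0.732 < 1.563 → exclude; stop.
Optimal diet: termites, flies — 2 of 4 types.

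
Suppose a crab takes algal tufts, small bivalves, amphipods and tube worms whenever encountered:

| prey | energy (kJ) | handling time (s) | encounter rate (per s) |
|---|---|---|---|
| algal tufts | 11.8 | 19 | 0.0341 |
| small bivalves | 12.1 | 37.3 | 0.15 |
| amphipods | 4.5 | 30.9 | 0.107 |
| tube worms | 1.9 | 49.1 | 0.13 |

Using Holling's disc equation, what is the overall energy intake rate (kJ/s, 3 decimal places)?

0.174 kJ/s

Energy encountered per unit search time: 0.0341×11.8 + 0.15×12.1 + 0.107×4.5 + 0.13×1.9 = 2.946 kJ/s.
Handling time per unit search time: 0.0341×19 + 0.15×37.3 + 0.107×30.9 + 0.13×49.1 = 15.93.
Rate = 2.946/(1 + 15.93) = 0.174 kJ/s.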